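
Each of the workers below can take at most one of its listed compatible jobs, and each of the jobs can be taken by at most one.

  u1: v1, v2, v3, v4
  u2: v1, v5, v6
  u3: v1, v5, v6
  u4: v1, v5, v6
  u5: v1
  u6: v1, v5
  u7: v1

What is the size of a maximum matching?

4

Unit-capacity flow: source→left, listed edges, right→sink; max matching = max flow.
Augmenting path u1→v1 (+1); matched 1.
Augmenting path u2→v5 (+1); matched 2.
Augmenting path u3→v6 (+1); matched 3.
Augmenting path u4→v1→u1→v2 (+1); matched 4.
No augmenting path remains; maximum matching = 4.
König certificate: {u1, v1, v5, v6} is a vertex cover of size 4 (every listed pair touches it), so no matching can be larger.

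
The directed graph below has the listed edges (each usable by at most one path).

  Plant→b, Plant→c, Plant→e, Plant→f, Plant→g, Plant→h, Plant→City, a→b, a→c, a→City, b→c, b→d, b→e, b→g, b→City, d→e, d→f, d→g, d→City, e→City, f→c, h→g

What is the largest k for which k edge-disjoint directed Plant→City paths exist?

3

Assign every edge capacity 1; by Menger, the answer equals the max flow.
Path Plant→City (+1); total 1.
Path Plant→b→City (+1); total 2.
Path Plant→e→City (+1); total 3.
No residual Plant→City path; max flow = 3.
Certifying cut of size 3: {Plant→City, Plant→b, Plant→e}.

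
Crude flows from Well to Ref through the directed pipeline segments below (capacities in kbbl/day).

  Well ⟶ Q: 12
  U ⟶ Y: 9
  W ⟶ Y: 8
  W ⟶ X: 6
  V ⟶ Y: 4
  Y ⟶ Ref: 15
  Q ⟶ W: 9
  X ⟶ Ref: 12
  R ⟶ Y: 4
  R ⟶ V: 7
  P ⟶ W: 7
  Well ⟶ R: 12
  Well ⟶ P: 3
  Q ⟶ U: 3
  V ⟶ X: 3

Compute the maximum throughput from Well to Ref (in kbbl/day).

24

Augment Well→R→Y→Ref: bottleneck 4, flow now 4.
Augment Well→P→W→X→Ref: bottleneck 3, flow now 7.
Augment Well→Q→U→Y→Ref: bottleneck 3, flow now 10.
Augment Well→Q→W→X→Ref: bottleneck 3, flow now 13.
Augment Well→Q→W→Y→Ref: bottleneck 6, flow now 19.
Augment Well→R→V→X→Ref: bottleneck 3, flow now 22.
Augment Well→R→V→Y→Ref: bottleneck 2, flow now 24.
No augmenting path remains; maximum flow = 24.
In the residual graph, reachable from Well: {Well, P, Q, R, U, V, W, Y}.
Min-cut edges: V→X (3), W→X (6), Y→Ref (15); capacity 3 + 6 + 15 = 24.
This cut is saturated, so no flow can exceed 24.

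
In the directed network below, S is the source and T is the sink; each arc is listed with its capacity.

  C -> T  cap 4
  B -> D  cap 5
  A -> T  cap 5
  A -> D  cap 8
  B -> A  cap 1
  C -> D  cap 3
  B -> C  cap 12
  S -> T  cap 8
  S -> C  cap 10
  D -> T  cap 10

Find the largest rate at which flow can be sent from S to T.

15

Augment S→T: bottleneck 8, flow now 8.
Augment S→C→T: bottleneck 4, flow now 12.
Augment S→C→D→T: bottleneck 3, flow now 15.
No augmenting path remains; maximum flow = 15.
In the residual graph, reachable from S: {S, C}.
Min-cut edges: S→T (8), C→D (3), C→T (4); capacity 8 + 3 + 4 = 15.
This cut is saturated, so no flow can exceed 15.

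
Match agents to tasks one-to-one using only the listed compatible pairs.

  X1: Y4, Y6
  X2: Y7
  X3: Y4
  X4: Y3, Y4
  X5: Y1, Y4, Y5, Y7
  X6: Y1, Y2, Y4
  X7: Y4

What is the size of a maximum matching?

Unit-capacity flow: source→left, listed edges, right→sink; max matching = max flow.
Augmenting path X1→Y4 (+1); matched 1.
Augmenting path X2→Y7 (+1); matched 2.
Augmenting path X4→Y3 (+1); matched 3.
Augmenting path X5→Y1 (+1); matched 4.
Augmenting path X6→Y2 (+1); matched 5.
Augmenting path X3→Y4→X1→Y6 (+1); matched 6.
No augmenting path remains; maximum matching = 6.
König certificate: {X1, X2, X4, X5, X6, Y4} is a vertex cover of size 6 (every listed pair touches it), so no matching can be larger.

6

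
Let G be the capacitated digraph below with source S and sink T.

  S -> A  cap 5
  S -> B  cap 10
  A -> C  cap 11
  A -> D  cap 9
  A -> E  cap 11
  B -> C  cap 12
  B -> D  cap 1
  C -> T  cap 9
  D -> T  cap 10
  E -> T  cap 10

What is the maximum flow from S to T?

15

Augment S→A→C→T: bottleneck 5, flow now 5.
Augment S→B→C→T: bottleneck 4, flow now 9.
Augment S→B→D→T: bottleneck 1, flow now 10.
Augment S→B→C→A→D→T: bottleneck 5, flow now 15. (uses reverse residual edge)
No augmenting path remains; maximum flow = 15.
In the residual graph, reachable from S: {S}.
Min-cut edges: S→A (5), S→B (10); capacity 5 + 10 = 15.
This cut is saturated, so no flow can exceed 15.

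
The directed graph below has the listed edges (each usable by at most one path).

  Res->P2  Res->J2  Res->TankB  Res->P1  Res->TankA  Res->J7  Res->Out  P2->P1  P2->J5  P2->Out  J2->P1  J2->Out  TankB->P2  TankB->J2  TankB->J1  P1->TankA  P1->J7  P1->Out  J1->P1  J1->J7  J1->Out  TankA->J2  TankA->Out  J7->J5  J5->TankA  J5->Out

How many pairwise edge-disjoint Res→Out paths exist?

7

Assign every edge capacity 1; by Menger, the answer equals the max flow.
Path Res→Out (+1); total 1.
Path Res→P2→Out (+1); total 2.
Path Res→J2→Out (+1); total 3.
Path Res→P1→Out (+1); total 4.
Path Res→TankA→Out (+1); total 5.
Path Res→TankB→J1→Out (+1); total 6.
Path Res→J7→J5→Out (+1); total 7.
No residual Res→Out path; max flow = 7.
Certifying cut of size 7: {Res→J2, Res→J7, Res→Out, Res→P1, Res→P2, Res→TankA, Res→TankB}.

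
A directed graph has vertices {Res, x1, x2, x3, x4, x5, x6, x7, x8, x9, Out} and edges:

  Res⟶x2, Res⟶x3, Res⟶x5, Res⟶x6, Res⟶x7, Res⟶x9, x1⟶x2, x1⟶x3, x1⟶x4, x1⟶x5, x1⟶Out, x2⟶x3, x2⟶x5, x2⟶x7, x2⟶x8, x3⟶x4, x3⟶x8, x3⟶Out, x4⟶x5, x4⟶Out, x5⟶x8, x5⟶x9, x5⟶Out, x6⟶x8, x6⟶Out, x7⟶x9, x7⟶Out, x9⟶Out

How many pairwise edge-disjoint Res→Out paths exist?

Assign every edge capacity 1; by Menger, the answer equals the max flow.
Path Res→x3→Out (+1); total 1.
Path Res→x5→Out (+1); total 2.
Path Res→x6→Out (+1); total 3.
Path Res→x7→Out (+1); total 4.
Path Res→x9→Out (+1); total 5.
Path Res→x2→x3→x4→Out (+1); total 6.
No residual Res→Out path; max flow = 6.
Certifying cut of size 6: {Res→x2, Res→x3, Res→x5, Res→x6, Res→x7, Res→x9}.

6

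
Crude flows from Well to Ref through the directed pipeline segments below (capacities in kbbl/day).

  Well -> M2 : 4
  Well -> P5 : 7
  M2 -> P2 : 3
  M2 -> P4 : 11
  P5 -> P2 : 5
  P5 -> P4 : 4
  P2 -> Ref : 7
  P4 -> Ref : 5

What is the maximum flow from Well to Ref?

Augment Well→M2→P2→Ref: bottleneck 3, flow now 3.
Augment Well→M2→P4→Ref: bottleneck 1, flow now 4.
Augment Well→P5→P2→Ref: bottleneck 4, flow now 8.
Augment Well→P5→P4→Ref: bottleneck 3, flow now 11.
No augmenting path remains; maximum flow = 11.
In the residual graph, reachable from Well: {Well}.
Min-cut edges: Well→M2 (4), Well→P5 (7); capacity 4 + 7 = 11.
This cut is saturated, so no flow can exceed 11.

11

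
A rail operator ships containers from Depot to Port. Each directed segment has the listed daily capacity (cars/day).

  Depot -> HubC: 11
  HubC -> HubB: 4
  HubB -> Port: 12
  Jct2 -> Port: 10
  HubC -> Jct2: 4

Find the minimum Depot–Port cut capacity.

8

Augment Depot→HubC→Jct2→Port: bottleneck 4, flow now 4.
Augment Depot→HubC→HubB→Port: bottleneck 4, flow now 8.
No augmenting path remains; maximum flow = 8.
By max-flow min-cut, the minimum cut capacity equals the max flow.
In the residual graph, reachable from Depot: {Depot, HubC}.
Min-cut edges: HubC→Jct2 (4), HubC→HubB (4); capacity 4 + 4 = 8.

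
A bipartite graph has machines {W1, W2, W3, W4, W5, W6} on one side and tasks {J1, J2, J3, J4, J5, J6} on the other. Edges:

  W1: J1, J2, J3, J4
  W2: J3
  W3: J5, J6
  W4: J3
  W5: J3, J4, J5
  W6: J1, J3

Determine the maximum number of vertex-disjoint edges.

5

Unit-capacity flow: source→left, listed edges, right→sink; max matching = max flow.
Augmenting path W1→J1 (+1); matched 1.
Augmenting path W2→J3 (+1); matched 2.
Augmenting path W3→J5 (+1); matched 3.
Augmenting path W5→J4 (+1); matched 4.
Augmenting path W6→J1→W1→J2 (+1); matched 5.
No augmenting path remains; maximum matching = 5.
König certificate: {W1, W3, W5, W6, J3} is a vertex cover of size 5 (every listed pair touches it), so no matching can be larger.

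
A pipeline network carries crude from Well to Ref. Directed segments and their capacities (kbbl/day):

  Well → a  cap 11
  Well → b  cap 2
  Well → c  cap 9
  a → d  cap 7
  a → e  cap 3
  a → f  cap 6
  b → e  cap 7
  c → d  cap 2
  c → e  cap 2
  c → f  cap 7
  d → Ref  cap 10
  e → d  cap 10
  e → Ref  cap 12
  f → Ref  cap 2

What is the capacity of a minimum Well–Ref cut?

18

Augment Well→a→d→Ref: bottleneck 7, flow now 7.
Augment Well→a→e→Ref: bottleneck 3, flow now 10.
Augment Well→a→f→Ref: bottleneck 1, flow now 11.
Augment Well→b→e→Ref: bottleneck 2, flow now 13.
Augment Well→c→d→Ref: bottleneck 2, flow now 15.
Augment Well→c→e→Ref: bottleneck 2, flow now 17.
Augment Well→c→f→Ref: bottleneck 1, flow now 18.
No augmenting path remains; maximum flow = 18.
By max-flow min-cut, the minimum cut capacity equals the max flow.
In the residual graph, reachable from Well: {Well, a, c, f}.
Min-cut edges: Well→b (2), a→d (7), a→e (3), c→d (2), c→e (2), f→Ref (2); capacity 2 + 7 + 3 + 2 + 2 + 2 = 18.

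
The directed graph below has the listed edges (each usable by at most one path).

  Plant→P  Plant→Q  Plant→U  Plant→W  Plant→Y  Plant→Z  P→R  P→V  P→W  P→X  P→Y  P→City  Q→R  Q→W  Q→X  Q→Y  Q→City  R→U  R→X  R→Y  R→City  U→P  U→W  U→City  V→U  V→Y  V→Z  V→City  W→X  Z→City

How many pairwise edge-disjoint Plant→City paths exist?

Assign every edge capacity 1; by Menger, the answer equals the max flow.
Path Plant→P→City (+1); total 1.
Path Plant→Q→City (+1); total 2.
Path Plant→U→City (+1); total 3.
Path Plant→Z→City (+1); total 4.
No residual Plant→City path; max flow = 4.
Certifying cut of size 4: {Plant→P, Plant→Q, Plant→U, Plant→Z}.

4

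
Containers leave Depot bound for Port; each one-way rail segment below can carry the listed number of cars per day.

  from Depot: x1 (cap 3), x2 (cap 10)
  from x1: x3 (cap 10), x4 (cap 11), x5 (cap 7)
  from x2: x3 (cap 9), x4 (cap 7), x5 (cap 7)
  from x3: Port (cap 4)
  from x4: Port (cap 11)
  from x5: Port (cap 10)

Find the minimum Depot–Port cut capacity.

Augment Depot→x1→x3→Port: bottleneck 3, flow now 3.
Augment Depot→x2→x3→Port: bottleneck 1, flow now 4.
Augment Depot→x2→x4→Port: bottleneck 7, flow now 11.
Augment Depot→x2→x5→Port: bottleneck 2, flow now 13.
No augmenting path remains; maximum flow = 13.
By max-flow min-cut, the minimum cut capacity equals the max flow.
In the residual graph, reachable from Depot: {Depot}.
Min-cut edges: Depot→x1 (3), Depot→x2 (10); capacity 3 + 10 = 13.

13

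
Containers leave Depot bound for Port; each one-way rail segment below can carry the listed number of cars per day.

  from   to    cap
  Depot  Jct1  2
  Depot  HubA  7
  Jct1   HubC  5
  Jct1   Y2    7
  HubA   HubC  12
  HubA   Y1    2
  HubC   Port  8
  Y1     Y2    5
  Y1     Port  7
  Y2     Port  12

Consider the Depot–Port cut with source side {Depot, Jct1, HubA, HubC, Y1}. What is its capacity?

Edges leaving {Depot, Jct1, HubA, HubC, Y1}: Jct1→Y2 (7), HubC→Port (8), Y1→Y2 (5), Y1→Port (7).
Cut capacity = 7 + 8 + 5 + 7 = 27.

27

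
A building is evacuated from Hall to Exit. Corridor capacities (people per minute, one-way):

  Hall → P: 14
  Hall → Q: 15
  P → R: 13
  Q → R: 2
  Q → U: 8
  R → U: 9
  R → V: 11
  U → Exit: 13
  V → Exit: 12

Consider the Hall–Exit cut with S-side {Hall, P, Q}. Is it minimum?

Given cut capacity: 13 + 2 + 8 = 23.
Augment Hall→Q→U→Exit: bottleneck 8, flow now 8.
Augment Hall→P→R→U→Exit: bottleneck 5, flow now 13.
Augment Hall→P→R→V→Exit: bottleneck 8, flow now 21.
Augment Hall→Q→R→V→Exit: bottleneck 2, flow now 23.
No augmenting path remains; maximum flow = 23.
Cut capacity 23 equals the max flow, so it is a minimum cut.

Yes — it is a minimum cut (capacity 23).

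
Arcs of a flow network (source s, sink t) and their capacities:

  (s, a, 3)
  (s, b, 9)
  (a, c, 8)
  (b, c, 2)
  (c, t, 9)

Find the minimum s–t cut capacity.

Augment s→a→c→t: bottleneck 3, flow now 3.
Augment s→b→c→t: bottleneck 2, flow now 5.
No augmenting path remains; maximum flow = 5.
By max-flow min-cut, the minimum cut capacity equals the max flow.
In the residual graph, reachable from s: {s, b}.
Min-cut edges: s→a (3), b→c (2); capacity 3 + 2 = 5.

5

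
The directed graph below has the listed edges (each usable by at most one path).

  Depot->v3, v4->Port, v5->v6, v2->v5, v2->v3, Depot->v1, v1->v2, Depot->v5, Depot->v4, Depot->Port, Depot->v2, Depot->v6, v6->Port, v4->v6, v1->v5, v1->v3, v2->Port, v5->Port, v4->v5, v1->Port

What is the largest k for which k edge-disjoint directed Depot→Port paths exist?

6

Assign every edge capacity 1; by Menger, the answer equals the max flow.
Path Depot→Port (+1); total 1.
Path Depot→v1→Port (+1); total 2.
Path Depot→v2→Port (+1); total 3.
Path Depot→v4→Port (+1); total 4.
Path Depot→v5→Port (+1); total 5.
Path Depot→v6→Port (+1); total 6.
No residual Depot→Port path; max flow = 6.
Certifying cut of size 6: {Depot→Port, Depot→v1, Depot→v2, Depot→v4, Depot→v5, Depot→v6}.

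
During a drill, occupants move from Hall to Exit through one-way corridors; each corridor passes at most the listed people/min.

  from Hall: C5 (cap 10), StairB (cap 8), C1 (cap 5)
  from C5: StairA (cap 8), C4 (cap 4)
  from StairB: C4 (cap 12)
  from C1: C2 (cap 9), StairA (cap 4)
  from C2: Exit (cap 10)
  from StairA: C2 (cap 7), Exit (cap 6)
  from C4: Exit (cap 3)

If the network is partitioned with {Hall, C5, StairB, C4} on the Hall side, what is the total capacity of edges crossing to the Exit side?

Edges leaving {Hall, C5, StairB, C4}: Hall→C1 (5), C5→StairA (8), C4→Exit (3).
Cut capacity = 5 + 8 + 3 = 16.

16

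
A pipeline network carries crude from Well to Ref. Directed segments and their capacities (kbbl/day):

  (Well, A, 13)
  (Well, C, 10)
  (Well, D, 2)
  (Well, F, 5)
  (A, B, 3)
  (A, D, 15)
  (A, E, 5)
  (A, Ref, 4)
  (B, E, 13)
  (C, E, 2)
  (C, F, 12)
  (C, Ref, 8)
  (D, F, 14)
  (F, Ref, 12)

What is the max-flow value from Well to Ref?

Augment Well→A→Ref: bottleneck 4, flow now 4.
Augment Well→C→Ref: bottleneck 8, flow now 12.
Augment Well→F→Ref: bottleneck 5, flow now 17.
Augment Well→C→F→Ref: bottleneck 2, flow now 19.
Augment Well→D→F→Ref: bottleneck 2, flow now 21.
Augment Well→A→D→F→Ref: bottleneck 3, flow now 24.
No augmenting path remains; maximum flow = 24.
In the residual graph, reachable from Well: {Well, A, B, C, D, E, F}.
Min-cut edges: A→Ref (4), C→Ref (8), F→Ref (12); capacity 4 + 8 + 12 = 24.
This cut is saturated, so no flow can exceed 24.

24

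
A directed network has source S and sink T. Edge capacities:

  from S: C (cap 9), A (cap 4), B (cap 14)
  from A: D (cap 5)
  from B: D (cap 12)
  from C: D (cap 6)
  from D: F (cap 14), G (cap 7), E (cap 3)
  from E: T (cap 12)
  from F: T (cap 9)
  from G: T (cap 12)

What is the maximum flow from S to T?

Augment S→A→D→E→T: bottleneck 3, flow now 3.
Augment S→A→D→F→T: bottleneck 1, flow now 4.
Augment S→B→D→F→T: bottleneck 8, flow now 12.
Augment S→B→D→G→T: bottleneck 4, flow now 16.
Augment S→C→D→G→T: bottleneck 3, flow now 19.
No augmenting path remains; maximum flow = 19.
In the residual graph, reachable from S: {S, A, B, C, D, F}.
Min-cut edges: D→E (3), D→G (7), F→T (9); capacity 3 + 7 + 9 = 19.
This cut is saturated, so no flow can exceed 19.

19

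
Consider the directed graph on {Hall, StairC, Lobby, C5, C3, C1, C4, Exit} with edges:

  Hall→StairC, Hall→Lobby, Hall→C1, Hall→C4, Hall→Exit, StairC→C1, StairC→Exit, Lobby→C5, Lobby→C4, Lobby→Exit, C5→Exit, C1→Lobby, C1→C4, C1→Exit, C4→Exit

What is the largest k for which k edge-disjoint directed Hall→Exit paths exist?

Assign every edge capacity 1; by Menger, the answer equals the max flow.
Path Hall→Exit (+1); total 1.
Path Hall→StairC→Exit (+1); total 2.
Path Hall→Lobby→Exit (+1); total 3.
Path Hall→C1→Exit (+1); total 4.
Path Hall→C4→Exit (+1); total 5.
No residual Hall→Exit path; max flow = 5.
Certifying cut of size 5: {Hall→C1, Hall→C4, Hall→Exit, Hall→Lobby, Hall→StairC}.

5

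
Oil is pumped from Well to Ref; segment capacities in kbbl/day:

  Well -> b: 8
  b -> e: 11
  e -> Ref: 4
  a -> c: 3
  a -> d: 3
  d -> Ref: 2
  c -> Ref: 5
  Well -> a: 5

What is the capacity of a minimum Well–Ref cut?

Augment Well→a→c→Ref: bottleneck 3, flow now 3.
Augment Well→a→d→Ref: bottleneck 2, flow now 5.
Augment Well→b→e→Ref: bottleneck 4, flow now 9.
No augmenting path remains; maximum flow = 9.
By max-flow min-cut, the minimum cut capacity equals the max flow.
In the residual graph, reachable from Well: {Well, b, e}.
Min-cut edges: Well→a (5), e→Ref (4); capacity 5 + 4 = 9.

9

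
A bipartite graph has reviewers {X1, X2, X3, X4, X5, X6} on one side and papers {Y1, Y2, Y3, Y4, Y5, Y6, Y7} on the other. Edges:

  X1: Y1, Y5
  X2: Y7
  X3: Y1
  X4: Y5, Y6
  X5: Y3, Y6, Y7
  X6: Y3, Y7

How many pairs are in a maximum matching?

Unit-capacity flow: source→left, listed edges, right→sink; max matching = max flow.
Augmenting path X1→Y1 (+1); matched 1.
Augmenting path X2→Y7 (+1); matched 2.
Augmenting path X4→Y5 (+1); matched 3.
Augmenting path X5→Y3 (+1); matched 4.
Augmenting path X6→Y3→X5→Y6 (+1); matched 5.
No augmenting path remains; maximum matching = 5.
König certificate: {Y1, Y3, Y5, Y6, Y7} is a vertex cover of size 5 (every listed pair touches it), so no matching can be larger.

5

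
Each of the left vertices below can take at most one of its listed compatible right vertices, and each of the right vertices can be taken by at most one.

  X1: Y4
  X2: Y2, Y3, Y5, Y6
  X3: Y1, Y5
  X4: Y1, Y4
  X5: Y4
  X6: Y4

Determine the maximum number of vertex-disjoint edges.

4

Unit-capacity flow: source→left, listed edges, right→sink; max matching = max flow.
Augmenting path X1→Y4 (+1); matched 1.
Augmenting path X2→Y2 (+1); matched 2.
Augmenting path X3→Y1 (+1); matched 3.
Augmenting path X4→Y1→X3→Y5 (+1); matched 4.
No augmenting path remains; maximum matching = 4.
König certificate: {X2, X3, X4, Y4} is a vertex cover of size 4 (every listed pair touches it), so no matching can be larger.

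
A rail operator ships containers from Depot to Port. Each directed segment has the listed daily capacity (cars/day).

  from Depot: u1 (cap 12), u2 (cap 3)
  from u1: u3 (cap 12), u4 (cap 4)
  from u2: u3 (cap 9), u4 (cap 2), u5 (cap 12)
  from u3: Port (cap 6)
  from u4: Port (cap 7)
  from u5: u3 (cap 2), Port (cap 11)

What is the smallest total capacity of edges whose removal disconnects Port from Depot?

13

Augment Depot→u1→u3→Port: bottleneck 6, flow now 6.
Augment Depot→u1→u4→Port: bottleneck 4, flow now 10.
Augment Depot→u2→u4→Port: bottleneck 2, flow now 12.
Augment Depot→u2→u5→Port: bottleneck 1, flow now 13.
No augmenting path remains; maximum flow = 13.
By max-flow min-cut, the minimum cut capacity equals the max flow.
In the residual graph, reachable from Depot: {Depot, u1, u3}.
Min-cut edges: Depot→u2 (3), u1→u4 (4), u3→Port (6); capacity 3 + 4 + 6 = 13.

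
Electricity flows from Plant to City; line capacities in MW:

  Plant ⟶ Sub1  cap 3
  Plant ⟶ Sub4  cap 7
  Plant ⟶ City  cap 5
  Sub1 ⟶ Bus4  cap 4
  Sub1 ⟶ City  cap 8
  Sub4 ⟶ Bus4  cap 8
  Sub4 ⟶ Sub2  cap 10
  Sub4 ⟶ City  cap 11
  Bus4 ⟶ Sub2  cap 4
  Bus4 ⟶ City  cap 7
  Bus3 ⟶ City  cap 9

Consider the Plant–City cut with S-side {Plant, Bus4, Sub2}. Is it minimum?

No — its capacity is 22, but the minimum cut has capacity 15.

Given cut capacity: 3 + 7 + 5 + 7 = 22.
Augment Plant→City: bottleneck 5, flow now 5.
Augment Plant→Sub1→City: bottleneck 3, flow now 8.
Augment Plant→Sub4→City: bottleneck 7, flow now 15.
No augmenting path remains; maximum flow = 15.
In the residual graph, reachable from Plant: {Plant}.
Min-cut edges: Plant→Sub1 (3), Plant→Sub4 (7), Plant→City (5); capacity 3 + 7 + 5 = 15.
Cut capacity 22 exceeds the max flow 15, so it is not minimum.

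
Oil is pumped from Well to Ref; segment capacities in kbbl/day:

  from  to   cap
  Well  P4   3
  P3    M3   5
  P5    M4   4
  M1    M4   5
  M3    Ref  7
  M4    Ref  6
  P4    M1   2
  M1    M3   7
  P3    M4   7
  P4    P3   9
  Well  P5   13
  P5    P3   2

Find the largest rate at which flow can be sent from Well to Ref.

Augment Well→P5→M4→Ref: bottleneck 4, flow now 4.
Augment Well→P4→M1→M4→Ref: bottleneck 2, flow now 6.
Augment Well→P4→P3→M3→Ref: bottleneck 1, flow now 7.
Augment Well→P5→P3→M3→Ref: bottleneck 2, flow now 9.
No augmenting path remains; maximum flow = 9.
In the residual graph, reachable from Well: {Well, P5}.
Min-cut edges: Well→P4 (3), P5→P3 (2), P5→M4 (4); capacity 3 + 2 + 4 = 9.
This cut is saturated, so no flow can exceed 9.

9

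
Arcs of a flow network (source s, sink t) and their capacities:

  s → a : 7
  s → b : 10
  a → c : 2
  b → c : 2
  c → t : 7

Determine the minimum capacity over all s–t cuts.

Augment s→a→c→t: bottleneck 2, flow now 2.
Augment s→b→c→t: bottleneck 2, flow now 4.
No augmenting path remains; maximum flow = 4.
By max-flow min-cut, the minimum cut capacity equals the max flow.
In the residual graph, reachable from s: {s, a, b}.
Min-cut edges: a→c (2), b→c (2); capacity 2 + 2 = 4.

4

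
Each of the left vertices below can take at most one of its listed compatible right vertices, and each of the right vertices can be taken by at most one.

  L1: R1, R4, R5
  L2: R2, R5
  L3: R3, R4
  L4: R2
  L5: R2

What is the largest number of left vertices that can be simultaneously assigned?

Unit-capacity flow: source→left, listed edges, right→sink; max matching = max flow.
Augmenting path L1→R1 (+1); matched 1.
Augmenting path L2→R2 (+1); matched 2.
Augmenting path L3→R3 (+1); matched 3.
Augmenting path L4→R2→L2→R5 (+1); matched 4.
No augmenting path remains; maximum matching = 4.
König certificate: {L1, L2, L3, R2} is a vertex cover of size 4 (every listed pair touches it), so no matching can be larger.

4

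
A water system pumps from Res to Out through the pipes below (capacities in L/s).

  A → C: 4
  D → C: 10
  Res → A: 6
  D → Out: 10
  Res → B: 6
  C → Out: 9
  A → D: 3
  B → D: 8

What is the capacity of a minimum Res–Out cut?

12

Augment Res→A→C→Out: bottleneck 4, flow now 4.
Augment Res→A→D→Out: bottleneck 2, flow now 6.
Augment Res→B→D→Out: bottleneck 6, flow now 12.
No augmenting path remains; maximum flow = 12.
By max-flow min-cut, the minimum cut capacity equals the max flow.
In the residual graph, reachable from Res: {Res}.
Min-cut edges: Res→A (6), Res→B (6); capacity 6 + 6 = 12.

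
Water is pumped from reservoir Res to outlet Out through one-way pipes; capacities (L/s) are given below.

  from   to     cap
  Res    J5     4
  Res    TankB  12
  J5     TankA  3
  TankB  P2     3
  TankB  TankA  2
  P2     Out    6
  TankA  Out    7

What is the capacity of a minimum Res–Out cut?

8

Augment Res→J5→TankA→Out: bottleneck 3, flow now 3.
Augment Res→TankB→P2→Out: bottleneck 3, flow now 6.
Augment Res→TankB→TankA→Out: bottleneck 2, flow now 8.
No augmenting path remains; maximum flow = 8.
By max-flow min-cut, the minimum cut capacity equals the max flow.
In the residual graph, reachable from Res: {Res, J5, TankB}.
Min-cut edges: J5→TankA (3), TankB→P2 (3), TankB→TankA (2); capacity 3 + 3 + 2 = 8.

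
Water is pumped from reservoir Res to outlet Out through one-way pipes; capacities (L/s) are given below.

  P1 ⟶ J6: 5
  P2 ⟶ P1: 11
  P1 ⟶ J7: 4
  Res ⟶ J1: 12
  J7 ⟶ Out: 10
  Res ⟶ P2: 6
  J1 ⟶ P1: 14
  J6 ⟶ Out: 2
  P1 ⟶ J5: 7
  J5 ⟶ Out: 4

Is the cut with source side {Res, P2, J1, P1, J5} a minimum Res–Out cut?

No — its capacity is 13, but the minimum cut has capacity 10.

Given cut capacity: 5 + 4 + 4 = 13.
Augment Res→P2→P1→J6→Out: bottleneck 2, flow now 2.
Augment Res→P2→P1→J5→Out: bottleneck 4, flow now 6.
Augment Res→J1→P1→J7→Out: bottleneck 4, flow now 10.
No augmenting path remains; maximum flow = 10.
In the residual graph, reachable from Res: {Res, P2, J1, P1, J6, J5}.
Min-cut edges: P1→J7 (4), J6→Out (2), J5→Out (4); capacity 4 + 2 + 4 = 10.
Cut capacity 13 exceeds the max flow 10, so it is not minimum.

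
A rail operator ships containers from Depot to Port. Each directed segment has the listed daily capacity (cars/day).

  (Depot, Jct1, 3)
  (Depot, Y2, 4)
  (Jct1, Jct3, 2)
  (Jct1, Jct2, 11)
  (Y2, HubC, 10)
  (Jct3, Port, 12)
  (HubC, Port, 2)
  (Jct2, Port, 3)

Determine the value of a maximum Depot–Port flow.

Augment Depot→Jct1→Jct3→Port: bottleneck 2, flow now 2.
Augment Depot→Jct1→Jct2→Port: bottleneck 1, flow now 3.
Augment Depot→Y2→HubC→Port: bottleneck 2, flow now 5.
No augmenting path remains; maximum flow = 5.
In the residual graph, reachable from Depot: {Depot, Y2, HubC}.
Min-cut edges: Depot→Jct1 (3), HubC→Port (2); capacity 3 + 2 = 5.
This cut is saturated, so no flow can exceed 5.

5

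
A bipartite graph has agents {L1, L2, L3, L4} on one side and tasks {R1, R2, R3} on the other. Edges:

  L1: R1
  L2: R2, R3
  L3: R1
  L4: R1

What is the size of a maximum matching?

2

Unit-capacity flow: source→left, listed edges, right→sink; max matching = max flow.
Augmenting path L1→R1 (+1); matched 1.
Augmenting path L2→R2 (+1); matched 2.
No augmenting path remains; maximum matching = 2.
König certificate: {L2, R1} is a vertex cover of size 2 (every listed pair touches it), so no matching can be larger.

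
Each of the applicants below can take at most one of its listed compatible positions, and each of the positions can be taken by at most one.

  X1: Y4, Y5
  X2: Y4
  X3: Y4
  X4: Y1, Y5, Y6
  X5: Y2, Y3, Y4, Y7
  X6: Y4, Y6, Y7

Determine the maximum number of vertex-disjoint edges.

Unit-capacity flow: source→left, listed edges, right→sink; max matching = max flow.
Augmenting path X1→Y4 (+1); matched 1.
Augmenting path X4→Y1 (+1); matched 2.
Augmenting path X5→Y2 (+1); matched 3.
Augmenting path X6→Y6 (+1); matched 4.
Augmenting path X2→Y4→X1→Y5 (+1); matched 5.
No augmenting path remains; maximum matching = 5.
König certificate: {X1, X4, X5, X6, Y4} is a vertex cover of size 5 (every listed pair touches it), so no matching can be larger.

5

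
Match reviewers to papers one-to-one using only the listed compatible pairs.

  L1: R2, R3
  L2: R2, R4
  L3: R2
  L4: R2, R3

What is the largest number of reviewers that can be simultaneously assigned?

3

Unit-capacity flow: source→left, listed edges, right→sink; max matching = max flow.
Augmenting path L1→R2 (+1); matched 1.
Augmenting path L2→R4 (+1); matched 2.
Augmenting path L4→R3 (+1); matched 3.
No augmenting path remains; maximum matching = 3.
König certificate: {L2, R2, R3} is a vertex cover of size 3 (every listed pair touches it), so no matching can be larger.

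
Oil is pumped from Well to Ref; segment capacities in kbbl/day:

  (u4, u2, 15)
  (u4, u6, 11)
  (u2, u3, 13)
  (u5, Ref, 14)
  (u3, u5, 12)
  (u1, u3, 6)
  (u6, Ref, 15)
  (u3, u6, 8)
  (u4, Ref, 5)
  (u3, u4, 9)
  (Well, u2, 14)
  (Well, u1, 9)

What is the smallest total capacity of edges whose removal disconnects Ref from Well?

Augment Well→u1→u3→u4→Ref: bottleneck 5, flow now 5.
Augment Well→u1→u3→u5→Ref: bottleneck 1, flow now 6.
Augment Well→u2→u3→u5→Ref: bottleneck 11, flow now 17.
Augment Well→u2→u3→u6→Ref: bottleneck 2, flow now 19.
No augmenting path remains; maximum flow = 19.
By max-flow min-cut, the minimum cut capacity equals the max flow.
In the residual graph, reachable from Well: {Well, u1, u2}.
Min-cut edges: u1→u3 (6), u2→u3 (13); capacity 6 + 13 = 19.

19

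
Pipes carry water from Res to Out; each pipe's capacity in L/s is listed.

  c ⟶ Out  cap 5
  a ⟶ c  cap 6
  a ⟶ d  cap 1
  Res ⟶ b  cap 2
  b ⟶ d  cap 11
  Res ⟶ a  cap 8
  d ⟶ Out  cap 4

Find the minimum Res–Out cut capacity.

Augment Res→a→c→Out: bottleneck 5, flow now 5.
Augment Res→a→d→Out: bottleneck 1, flow now 6.
Augment Res→b→d→Out: bottleneck 2, flow now 8.
No augmenting path remains; maximum flow = 8.
By max-flow min-cut, the minimum cut capacity equals the max flow.
In the residual graph, reachable from Res: {Res, a, c}.
Min-cut edges: Res→b (2), a→d (1), c→Out (5); capacity 2 + 1 + 5 = 8.

8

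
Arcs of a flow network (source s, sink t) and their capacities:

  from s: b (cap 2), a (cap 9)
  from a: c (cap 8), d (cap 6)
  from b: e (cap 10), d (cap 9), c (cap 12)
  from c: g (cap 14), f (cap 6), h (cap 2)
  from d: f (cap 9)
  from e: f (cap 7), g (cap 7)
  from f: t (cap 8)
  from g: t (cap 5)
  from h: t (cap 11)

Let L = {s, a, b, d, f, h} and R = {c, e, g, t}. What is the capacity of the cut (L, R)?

49

Edges leaving {s, a, b, d, f, h}: a→c (8), b→c (12), b→e (10), f→t (8), h→t (11).
Cut capacity = 8 + 12 + 10 + 8 + 11 = 49.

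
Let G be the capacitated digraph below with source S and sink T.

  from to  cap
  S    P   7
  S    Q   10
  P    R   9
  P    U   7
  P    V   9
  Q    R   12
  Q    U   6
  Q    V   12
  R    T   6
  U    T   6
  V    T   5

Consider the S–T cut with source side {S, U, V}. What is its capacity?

Edges leaving {S, U, V}: S→P (7), S→Q (10), U→T (6), V→T (5).
Cut capacity = 7 + 10 + 6 + 5 = 28.

28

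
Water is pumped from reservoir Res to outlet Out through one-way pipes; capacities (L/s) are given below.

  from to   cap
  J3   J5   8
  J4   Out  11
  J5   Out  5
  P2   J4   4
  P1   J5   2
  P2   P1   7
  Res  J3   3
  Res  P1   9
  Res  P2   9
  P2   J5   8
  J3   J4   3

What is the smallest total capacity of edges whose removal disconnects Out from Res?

Augment Res→J3→J4→Out: bottleneck 3, flow now 3.
Augment Res→P2→J4→Out: bottleneck 4, flow now 7.
Augment Res→P2→J5→Out: bottleneck 5, flow now 12.
No augmenting path remains; maximum flow = 12.
By max-flow min-cut, the minimum cut capacity equals the max flow.
In the residual graph, reachable from Res: {Res, P2, P1, J5}.
Min-cut edges: Res→J3 (3), P2→J4 (4), J5→Out (5); capacity 3 + 4 + 5 = 12.

12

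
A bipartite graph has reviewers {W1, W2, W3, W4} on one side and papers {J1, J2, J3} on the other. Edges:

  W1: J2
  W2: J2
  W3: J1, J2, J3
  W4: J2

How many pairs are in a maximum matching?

Unit-capacity flow: source→left, listed edges, right→sink; max matching = max flow.
Augmenting path W1→J2 (+1); matched 1.
Augmenting path W3→J1 (+1); matched 2.
No augmenting path remains; maximum matching = 2.
König certificate: {W3, J2} is a vertex cover of size 2 (every listed pair touches it), so no matching can be larger.

2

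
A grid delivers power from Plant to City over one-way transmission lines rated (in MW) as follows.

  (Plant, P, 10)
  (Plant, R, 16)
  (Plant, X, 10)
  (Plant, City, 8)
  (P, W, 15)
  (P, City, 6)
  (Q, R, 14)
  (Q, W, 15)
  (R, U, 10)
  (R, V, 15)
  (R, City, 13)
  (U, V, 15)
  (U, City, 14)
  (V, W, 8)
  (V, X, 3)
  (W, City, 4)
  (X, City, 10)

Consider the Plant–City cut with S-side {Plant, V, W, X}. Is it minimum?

No — its capacity is 48, but the minimum cut has capacity 44.

Given cut capacity: 10 + 16 + 8 + 4 + 10 = 48.
Augment Plant→City: bottleneck 8, flow now 8.
Augment Plant→P→City: bottleneck 6, flow now 14.
Augment Plant→R→City: bottleneck 13, flow now 27.
Augment Plant→X→City: bottleneck 10, flow now 37.
Augment Plant→P→W→City: bottleneck 4, flow now 41.
Augment Plant→R→U→City: bottleneck 3, flow now 44.
No augmenting path remains; maximum flow = 44.
In the residual graph, reachable from Plant: {Plant}.
Min-cut edges: Plant→P (10), Plant→R (16), Plant→X (10), Plant→City (8); capacity 10 + 16 + 10 + 8 = 44.
Cut capacity 48 exceeds the max flow 44, so it is not minimum.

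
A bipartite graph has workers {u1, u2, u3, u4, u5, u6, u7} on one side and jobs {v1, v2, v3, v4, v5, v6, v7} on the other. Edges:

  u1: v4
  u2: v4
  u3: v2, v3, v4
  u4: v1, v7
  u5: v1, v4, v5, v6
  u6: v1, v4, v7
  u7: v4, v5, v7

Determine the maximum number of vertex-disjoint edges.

6

Unit-capacity flow: source→left, listed edges, right→sink; max matching = max flow.
Augmenting path u1→v4 (+1); matched 1.
Augmenting path u3→v2 (+1); matched 2.
Augmenting path u4→v1 (+1); matched 3.
Augmenting path u5→v5 (+1); matched 4.
Augmenting path u6→v7 (+1); matched 5.
Augmenting path u7→v5→u5→v6 (+1); matched 6.
No augmenting path remains; maximum matching = 6.
König certificate: {u3, u4, u5, u6, u7, v4} is a vertex cover of size 6 (every listed pair touches it), so no matching can be larger.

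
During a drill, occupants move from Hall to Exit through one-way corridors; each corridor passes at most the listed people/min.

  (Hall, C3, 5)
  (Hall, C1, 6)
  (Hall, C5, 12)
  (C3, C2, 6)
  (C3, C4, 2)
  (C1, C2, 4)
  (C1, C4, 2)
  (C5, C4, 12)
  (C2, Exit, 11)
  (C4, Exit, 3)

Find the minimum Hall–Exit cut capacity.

Augment Hall→C3→C2→Exit: bottleneck 5, flow now 5.
Augment Hall→C1→C2→Exit: bottleneck 4, flow now 9.
Augment Hall→C1→C4→Exit: bottleneck 2, flow now 11.
Augment Hall→C5→C4→Exit: bottleneck 1, flow now 12.
No augmenting path remains; maximum flow = 12.
By max-flow min-cut, the minimum cut capacity equals the max flow.
In the residual graph, reachable from Hall: {Hall, C1, C5, C4}.
Min-cut edges: Hall→C3 (5), C1→C2 (4), C4→Exit (3); capacity 5 + 4 + 3 = 12.

12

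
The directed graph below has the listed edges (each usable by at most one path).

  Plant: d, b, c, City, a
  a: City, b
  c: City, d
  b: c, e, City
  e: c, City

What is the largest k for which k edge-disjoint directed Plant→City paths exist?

4

Assign every edge capacity 1; by Menger, the answer equals the max flow.
Path Plant→City (+1); total 1.
Path Plant→a→City (+1); total 2.
Path Plant→b→City (+1); total 3.
Path Plant→c→City (+1); total 4.
No residual Plant→City path; max flow = 4.
Certifying cut of size 4: {Plant→City, Plant→a, Plant→b, Plant→c}.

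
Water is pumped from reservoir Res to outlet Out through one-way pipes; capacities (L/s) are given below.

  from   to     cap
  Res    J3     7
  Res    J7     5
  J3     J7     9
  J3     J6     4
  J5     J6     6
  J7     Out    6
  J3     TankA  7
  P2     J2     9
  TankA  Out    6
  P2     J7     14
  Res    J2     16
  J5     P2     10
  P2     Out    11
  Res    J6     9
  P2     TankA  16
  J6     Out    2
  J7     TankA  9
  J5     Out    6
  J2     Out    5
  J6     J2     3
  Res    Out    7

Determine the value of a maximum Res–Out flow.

26

Augment Res→Out: bottleneck 7, flow now 7.
Augment Res→J6→Out: bottleneck 2, flow now 9.
Augment Res→J7→Out: bottleneck 5, flow now 14.
Augment Res→J2→Out: bottleneck 5, flow now 19.
Augment Res→J3→J7→Out: bottleneck 1, flow now 20.
Augment Res→J3→TankA→Out: bottleneck 6, flow now 26.
No augmenting path remains; maximum flow = 26.
In the residual graph, reachable from Res: {Res, J6, J2}.
Min-cut edges: Res→J3 (7), Res→J7 (5), Res→Out (7), J6→Out (2), J2→Out (5); capacity 7 + 5 + 7 + 2 + 5 = 26.
This cut is saturated, so no flow can exceed 26.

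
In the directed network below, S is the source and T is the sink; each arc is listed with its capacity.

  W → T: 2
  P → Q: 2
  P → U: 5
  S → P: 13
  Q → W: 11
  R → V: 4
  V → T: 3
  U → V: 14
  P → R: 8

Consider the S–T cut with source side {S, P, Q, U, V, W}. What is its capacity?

13

Edges leaving {S, P, Q, U, V, W}: P→R (8), V→T (3), W→T (2).
Cut capacity = 8 + 3 + 2 = 13.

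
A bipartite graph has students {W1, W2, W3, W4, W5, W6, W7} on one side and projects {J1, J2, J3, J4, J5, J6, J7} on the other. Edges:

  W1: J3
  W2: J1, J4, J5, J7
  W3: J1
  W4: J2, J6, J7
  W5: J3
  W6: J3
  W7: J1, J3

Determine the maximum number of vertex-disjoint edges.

Unit-capacity flow: source→left, listed edges, right→sink; max matching = max flow.
Augmenting path W1→J3 (+1); matched 1.
Augmenting path W2→J1 (+1); matched 2.
Augmenting path W4→J2 (+1); matched 3.
Augmenting path W3→J1→W2→J4 (+1); matched 4.
No augmenting path remains; maximum matching = 4.
König certificate: {W2, W4, J1, J3} is a vertex cover of size 4 (every listed pair touches it), so no matching can be larger.

4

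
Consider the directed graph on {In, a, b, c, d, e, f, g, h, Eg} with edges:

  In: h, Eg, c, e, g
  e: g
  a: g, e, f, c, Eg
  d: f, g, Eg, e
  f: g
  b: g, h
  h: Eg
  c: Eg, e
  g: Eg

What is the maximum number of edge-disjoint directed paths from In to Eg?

4

Assign every edge capacity 1; by Menger, the answer equals the max flow.
Path In→Eg (+1); total 1.
Path In→c→Eg (+1); total 2.
Path In→g→Eg (+1); total 3.
Path In→h→Eg (+1); total 4.
No residual In→Eg path; max flow = 4.
Certifying cut of size 4: {In→Eg, In→c, In→h, g→Eg}.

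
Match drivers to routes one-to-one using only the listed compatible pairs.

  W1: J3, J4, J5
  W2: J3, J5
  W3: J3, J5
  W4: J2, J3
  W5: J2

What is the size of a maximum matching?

4

Unit-capacity flow: source→left, listed edges, right→sink; max matching = max flow.
Augmenting path W1→J3 (+1); matched 1.
Augmenting path W2→J5 (+1); matched 2.
Augmenting path W4→J2 (+1); matched 3.
Augmenting path W3→J3→W1→J4 (+1); matched 4.
No augmenting path remains; maximum matching = 4.
König certificate: {W1, J2, J3, J5} is a vertex cover of size 4 (every listed pair touches it), so no matching can be larger.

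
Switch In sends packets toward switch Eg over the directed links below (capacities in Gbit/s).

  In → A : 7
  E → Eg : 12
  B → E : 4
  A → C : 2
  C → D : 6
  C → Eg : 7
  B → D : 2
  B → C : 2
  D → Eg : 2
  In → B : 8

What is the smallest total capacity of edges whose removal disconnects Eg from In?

10

Augment In→A→C→Eg: bottleneck 2, flow now 2.
Augment In→B→C→Eg: bottleneck 2, flow now 4.
Augment In→B→D→Eg: bottleneck 2, flow now 6.
Augment In→B→E→Eg: bottleneck 4, flow now 10.
No augmenting path remains; maximum flow = 10.
By max-flow min-cut, the minimum cut capacity equals the max flow.
In the residual graph, reachable from In: {In, A}.
Min-cut edges: In→B (8), A→C (2); capacity 8 + 2 = 10.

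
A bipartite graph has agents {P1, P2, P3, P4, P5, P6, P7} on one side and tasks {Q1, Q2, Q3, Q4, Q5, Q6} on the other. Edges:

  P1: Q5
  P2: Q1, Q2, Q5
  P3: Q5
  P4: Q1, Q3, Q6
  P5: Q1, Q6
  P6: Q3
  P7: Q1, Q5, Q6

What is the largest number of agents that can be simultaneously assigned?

Unit-capacity flow: source→left, listed edges, right→sink; max matching = max flow.
Augmenting path P1→Q5 (+1); matched 1.
Augmenting path P2→Q1 (+1); matched 2.
Augmenting path P4→Q3 (+1); matched 3.
Augmenting path P5→Q6 (+1); matched 4.
Augmenting path P7→Q1→P2→Q2 (+1); matched 5.
No augmenting path remains; maximum matching = 5.
König certificate: {P2, Q1, Q3, Q5, Q6} is a vertex cover of size 5 (every listed pair touches it), so no matching can be larger.

5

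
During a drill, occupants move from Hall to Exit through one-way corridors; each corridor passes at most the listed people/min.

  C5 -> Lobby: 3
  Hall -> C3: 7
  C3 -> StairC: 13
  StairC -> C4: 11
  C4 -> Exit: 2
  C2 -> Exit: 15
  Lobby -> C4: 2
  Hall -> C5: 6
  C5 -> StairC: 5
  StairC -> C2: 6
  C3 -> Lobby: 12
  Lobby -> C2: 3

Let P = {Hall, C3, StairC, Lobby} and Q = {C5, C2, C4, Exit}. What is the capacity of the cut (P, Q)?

28

Edges leaving {Hall, C3, StairC, Lobby}: Hall→C5 (6), StairC→C2 (6), StairC→C4 (11), Lobby→C2 (3), Lobby→C4 (2).
Cut capacity = 6 + 6 + 11 + 3 + 2 = 28.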